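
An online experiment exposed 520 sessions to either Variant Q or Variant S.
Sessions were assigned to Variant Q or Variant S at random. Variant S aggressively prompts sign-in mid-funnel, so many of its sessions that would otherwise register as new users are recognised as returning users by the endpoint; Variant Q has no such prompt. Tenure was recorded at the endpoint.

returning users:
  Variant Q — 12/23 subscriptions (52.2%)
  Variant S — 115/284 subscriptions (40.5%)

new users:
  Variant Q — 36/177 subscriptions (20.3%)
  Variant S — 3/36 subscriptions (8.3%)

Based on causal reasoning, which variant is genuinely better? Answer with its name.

User tenure lies on the pathway variant → user tenure → outcome, so adjusting for it blocks the indirect effect. For the total causal effect of variant, use the unadjusted pooled rates.
Pooled: Variant Q 24.0% vs Variant S 36.9%; Variant S is higher overall.

Variant S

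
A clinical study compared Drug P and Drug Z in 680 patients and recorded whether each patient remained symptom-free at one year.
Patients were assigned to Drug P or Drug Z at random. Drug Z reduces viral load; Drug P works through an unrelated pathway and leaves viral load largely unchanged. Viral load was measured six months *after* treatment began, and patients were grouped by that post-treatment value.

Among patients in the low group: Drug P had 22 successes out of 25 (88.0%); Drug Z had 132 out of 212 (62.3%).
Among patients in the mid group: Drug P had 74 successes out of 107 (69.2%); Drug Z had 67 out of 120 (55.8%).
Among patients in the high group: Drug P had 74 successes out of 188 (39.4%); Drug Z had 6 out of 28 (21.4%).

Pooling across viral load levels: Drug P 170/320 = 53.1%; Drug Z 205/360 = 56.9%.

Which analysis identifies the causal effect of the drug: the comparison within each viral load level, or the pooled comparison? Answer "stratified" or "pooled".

pooled

The viral load-specific comparison favours Drug P throughout, but the pooled figures favour Drug Z. The question is whether to condition on viral load.
Viral load is downstream of the drug. One should not condition on a consequence of treatment, so the overall rates are the right comparison.
Pooled: Drug P 53.1% vs Drug Z 56.9%; Drug Z is higher overall.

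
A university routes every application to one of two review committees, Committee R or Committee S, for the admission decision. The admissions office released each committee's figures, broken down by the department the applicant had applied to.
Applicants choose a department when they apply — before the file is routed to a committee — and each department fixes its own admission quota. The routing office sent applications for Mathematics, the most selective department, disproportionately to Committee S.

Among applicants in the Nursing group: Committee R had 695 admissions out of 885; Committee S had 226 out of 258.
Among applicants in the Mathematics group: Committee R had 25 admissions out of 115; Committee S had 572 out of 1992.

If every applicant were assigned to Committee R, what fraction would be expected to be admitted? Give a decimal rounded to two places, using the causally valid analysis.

The imbalance in department arose from how applicants were allocated, not from anything the review committee did; and department independently affects the outcome. The pooled gap is confounded — condition on department.
Standardising Committee R to the population department mix: 0.352·695/885 + 0.648·25/115 = 0.417.

0.42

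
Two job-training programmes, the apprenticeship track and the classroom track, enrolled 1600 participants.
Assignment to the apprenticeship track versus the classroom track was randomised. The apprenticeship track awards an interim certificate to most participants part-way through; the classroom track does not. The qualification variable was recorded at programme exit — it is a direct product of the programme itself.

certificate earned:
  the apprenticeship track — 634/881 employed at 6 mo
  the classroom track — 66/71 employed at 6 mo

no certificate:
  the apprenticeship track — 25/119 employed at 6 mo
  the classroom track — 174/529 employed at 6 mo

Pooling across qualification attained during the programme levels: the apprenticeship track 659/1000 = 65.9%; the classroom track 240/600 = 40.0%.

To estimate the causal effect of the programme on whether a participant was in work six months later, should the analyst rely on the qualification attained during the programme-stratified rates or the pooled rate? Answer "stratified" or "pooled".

pooled

the classroom track is higher inside every qualification attained during the programme stratum but the apprenticeship track is higher in aggregate. Whether to stratify depends on how qualification attained during the programme relates to the programme.
Qualification attained during the programme lies on the pathway programme → qualification attained during the programme → outcome, so adjusting for it blocks the indirect effect. For the total causal effect of programme, use the unadjusted pooled rates.
Pooled: the apprenticeship track 65.9% vs the classroom track 40.0%; the apprenticeship track is higher overall.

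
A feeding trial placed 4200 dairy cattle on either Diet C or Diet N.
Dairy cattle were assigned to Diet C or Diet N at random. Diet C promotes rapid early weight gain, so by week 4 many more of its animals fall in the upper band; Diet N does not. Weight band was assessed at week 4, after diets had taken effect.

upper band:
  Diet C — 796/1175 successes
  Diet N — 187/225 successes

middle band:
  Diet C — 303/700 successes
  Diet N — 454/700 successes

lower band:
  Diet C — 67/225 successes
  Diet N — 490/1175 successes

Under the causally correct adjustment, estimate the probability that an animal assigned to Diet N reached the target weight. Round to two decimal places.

0.54

The stratified and pooled comparisons disagree (Diet N wins within each week-4 weight band; Diet C wins overall), so the answer turns on the causal role of week-4 weight band.
Week-4 weight band is recorded after the diet and is itself shifted by it — it sits on the causal path from diet to outcome. Conditioning on a mediator would strip out part of the effect we want; the pooled comparison gives the total causal effect.
So P(outcome | do(Diet N)) is just the pooled rate for Diet N: 1131/2100 = 0.539.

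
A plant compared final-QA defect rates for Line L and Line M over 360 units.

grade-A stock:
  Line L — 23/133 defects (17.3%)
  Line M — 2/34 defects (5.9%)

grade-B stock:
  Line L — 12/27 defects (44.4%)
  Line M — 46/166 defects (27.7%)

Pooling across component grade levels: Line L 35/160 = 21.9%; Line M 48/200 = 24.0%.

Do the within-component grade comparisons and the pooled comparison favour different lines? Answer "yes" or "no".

yes

Within each component grade level (grade-A stock 17.3% vs 5.9%; grade-B stock 44.4% vs 27.7%), Line M has the lower rate every time. Pooled: 21.9% vs 24.0% — Line L has the lower rate overall. The two comparisons disagree.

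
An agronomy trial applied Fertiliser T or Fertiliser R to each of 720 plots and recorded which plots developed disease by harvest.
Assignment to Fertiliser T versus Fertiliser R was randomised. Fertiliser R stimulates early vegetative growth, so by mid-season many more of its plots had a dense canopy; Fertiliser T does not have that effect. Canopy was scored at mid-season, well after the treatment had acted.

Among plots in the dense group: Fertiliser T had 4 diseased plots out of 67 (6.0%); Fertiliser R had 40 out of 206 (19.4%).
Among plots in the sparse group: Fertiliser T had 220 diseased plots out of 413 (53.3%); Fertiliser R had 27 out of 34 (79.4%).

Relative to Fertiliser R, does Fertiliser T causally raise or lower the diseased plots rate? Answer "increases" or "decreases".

increases

Within every mid-season canopy level Fertiliser T has the lower rate, yet pooled Fertiliser R does — Simpson's reversal.
Mid-season canopy here is a post-treatment variable shaped by the fertiliser; conditioning on it would introduce bias rather than remove it. The overall comparison is the causal one.
Pooled: Fertiliser T 46.7% vs Fertiliser R 27.9%; Fertiliser R is lower overall.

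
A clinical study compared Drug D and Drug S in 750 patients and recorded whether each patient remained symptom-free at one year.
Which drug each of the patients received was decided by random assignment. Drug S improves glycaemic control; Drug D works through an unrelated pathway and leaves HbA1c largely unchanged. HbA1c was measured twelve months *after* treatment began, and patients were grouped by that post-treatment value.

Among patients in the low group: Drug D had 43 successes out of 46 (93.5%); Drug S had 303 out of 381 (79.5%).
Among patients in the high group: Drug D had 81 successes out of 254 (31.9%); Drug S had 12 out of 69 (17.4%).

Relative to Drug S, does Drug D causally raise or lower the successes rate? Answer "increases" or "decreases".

decreases

HbA1c here is a post-treatment variable shaped by the drug; conditioning on it would introduce bias rather than remove it. The overall comparison is the causal one.
Pooled: Drug D 41.3% vs Drug S 70.0%; Drug S is higher overall.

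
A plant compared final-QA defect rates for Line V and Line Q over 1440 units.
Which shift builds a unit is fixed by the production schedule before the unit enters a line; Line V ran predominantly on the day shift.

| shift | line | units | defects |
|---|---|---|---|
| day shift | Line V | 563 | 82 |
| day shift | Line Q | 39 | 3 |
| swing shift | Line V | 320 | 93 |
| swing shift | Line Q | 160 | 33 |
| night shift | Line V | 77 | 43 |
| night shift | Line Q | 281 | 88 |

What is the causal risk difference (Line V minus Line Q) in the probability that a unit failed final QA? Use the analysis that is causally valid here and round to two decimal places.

+0.12

The stratified and pooled comparisons disagree (Line Q wins within each shift; Line V wins overall), so the answer turns on the causal role of shift.
Since shift is a pre-existing factor (not a product of the line) and it affects the outcome on its own, it is a confounder. The stratified rates, not the pooled rate, identify the causal effect.
Adjusting over the population distribution of shift: 0.418·(0.146−0.077) + 0.333·(0.291−0.206) + 0.249·(0.558−0.313) = +0.118.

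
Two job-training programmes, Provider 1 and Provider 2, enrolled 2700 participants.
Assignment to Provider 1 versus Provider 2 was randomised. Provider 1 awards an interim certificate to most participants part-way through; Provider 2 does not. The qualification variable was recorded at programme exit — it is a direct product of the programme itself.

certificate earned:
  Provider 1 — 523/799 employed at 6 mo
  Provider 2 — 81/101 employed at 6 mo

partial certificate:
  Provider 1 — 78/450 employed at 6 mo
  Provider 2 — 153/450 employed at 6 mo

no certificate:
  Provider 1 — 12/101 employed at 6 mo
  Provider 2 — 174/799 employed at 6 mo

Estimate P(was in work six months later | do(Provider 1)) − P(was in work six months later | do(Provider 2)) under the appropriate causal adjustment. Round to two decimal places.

+0.15

The stratified and pooled comparisons disagree (Provider 2 wins within each qualification attained during the programme; Provider 1 wins overall), so the answer turns on the causal role of qualification attained during the programme.
Stratifying would compare programmes among participants the programmes themselves sorted into qualification attained during the programme groups — a form of selection on an intermediate. The unconditioned pooled rates give the total causal effect.
The causal difference is the pooled difference: 0.454 − 0.302 = +0.152.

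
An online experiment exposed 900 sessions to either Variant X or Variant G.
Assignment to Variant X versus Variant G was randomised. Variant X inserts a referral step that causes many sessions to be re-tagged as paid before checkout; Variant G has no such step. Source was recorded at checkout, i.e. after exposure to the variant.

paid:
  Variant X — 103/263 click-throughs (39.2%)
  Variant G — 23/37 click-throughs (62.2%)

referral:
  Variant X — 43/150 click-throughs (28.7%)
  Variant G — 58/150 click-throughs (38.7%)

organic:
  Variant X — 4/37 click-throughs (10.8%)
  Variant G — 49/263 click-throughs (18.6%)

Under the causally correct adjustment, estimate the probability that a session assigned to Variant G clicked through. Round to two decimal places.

0.29

Traffic source is downstream of the variant. One should not condition on a consequence of treatment, so the overall rates are the right comparison.
So P(outcome | do(Variant G)) is just the pooled rate for Variant G: 130/450 = 0.289.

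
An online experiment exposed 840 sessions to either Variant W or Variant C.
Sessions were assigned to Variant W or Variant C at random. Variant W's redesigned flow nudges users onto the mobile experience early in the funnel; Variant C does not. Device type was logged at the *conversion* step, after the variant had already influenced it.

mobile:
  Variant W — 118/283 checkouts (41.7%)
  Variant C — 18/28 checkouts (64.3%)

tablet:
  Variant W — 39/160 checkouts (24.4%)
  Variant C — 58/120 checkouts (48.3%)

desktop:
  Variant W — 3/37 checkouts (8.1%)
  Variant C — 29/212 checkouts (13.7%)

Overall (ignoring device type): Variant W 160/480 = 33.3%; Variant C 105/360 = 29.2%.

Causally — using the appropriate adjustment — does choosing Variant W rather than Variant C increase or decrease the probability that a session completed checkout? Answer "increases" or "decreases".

increases

The device type-specific comparison favours Variant C throughout, but the pooled figures favour Variant W. The question is whether to condition on device type.
Device type is recorded after the variant and is itself shifted by it — it sits on the causal path from variant to outcome. Conditioning on a mediator would strip out part of the effect we want; the pooled comparison gives the total causal effect.
Pooled: Variant W 33.3% vs Variant C 29.2%; Variant W is higher overall.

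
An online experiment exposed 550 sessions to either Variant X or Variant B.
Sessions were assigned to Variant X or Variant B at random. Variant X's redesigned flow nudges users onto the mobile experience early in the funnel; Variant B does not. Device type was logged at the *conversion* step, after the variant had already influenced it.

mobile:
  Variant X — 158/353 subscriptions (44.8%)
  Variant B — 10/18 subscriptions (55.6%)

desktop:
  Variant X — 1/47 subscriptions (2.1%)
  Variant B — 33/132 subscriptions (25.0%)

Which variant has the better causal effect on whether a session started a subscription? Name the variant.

The distribution of device type is itself part of what the variant does — it is an intermediate outcome. Holding it fixed would remove that part of the effect; the total effect is the pooled difference.
Pooled: Variant X 39.8% vs Variant B 28.7%; Variant X is higher overall.

Variant X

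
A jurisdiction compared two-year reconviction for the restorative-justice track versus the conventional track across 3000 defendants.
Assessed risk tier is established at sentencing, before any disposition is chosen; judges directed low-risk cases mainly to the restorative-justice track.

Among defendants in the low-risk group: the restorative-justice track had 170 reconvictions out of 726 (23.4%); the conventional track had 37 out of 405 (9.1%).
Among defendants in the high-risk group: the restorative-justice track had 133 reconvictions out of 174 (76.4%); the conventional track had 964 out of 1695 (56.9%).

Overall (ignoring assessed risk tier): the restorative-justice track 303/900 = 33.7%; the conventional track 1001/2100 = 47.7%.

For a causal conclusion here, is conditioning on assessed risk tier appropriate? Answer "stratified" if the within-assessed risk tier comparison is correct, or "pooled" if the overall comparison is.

The assessed risk tier-specific comparison favours the conventional track throughout, but the pooled figures favour the restorative-justice track. The question is whether to condition on assessed risk tier.
Here assessed risk tier is a common cause — it drives both which disposition a case falls under and the outcome. The crude comparison mixes populations; the stratum-specific rates are the causally relevant ones.
Within each level — low-risk: 23.4% vs 9.1%; high-risk: 76.4% vs 56.9% — the conventional track is lower every time.

stratified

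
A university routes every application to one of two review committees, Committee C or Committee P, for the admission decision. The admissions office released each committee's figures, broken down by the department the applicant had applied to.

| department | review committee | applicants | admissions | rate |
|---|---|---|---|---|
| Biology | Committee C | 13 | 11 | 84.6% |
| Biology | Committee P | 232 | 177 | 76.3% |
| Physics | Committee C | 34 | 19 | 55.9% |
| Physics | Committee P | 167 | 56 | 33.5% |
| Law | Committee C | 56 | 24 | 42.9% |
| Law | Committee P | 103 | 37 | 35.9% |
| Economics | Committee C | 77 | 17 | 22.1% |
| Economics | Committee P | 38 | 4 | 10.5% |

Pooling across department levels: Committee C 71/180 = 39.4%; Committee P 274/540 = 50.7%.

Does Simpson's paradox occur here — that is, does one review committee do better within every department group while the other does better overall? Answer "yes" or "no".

Within each department level (Biology 84.6% vs 76.3%; Physics 55.9% vs 33.5%; Law 42.9% vs 35.9%; Economics 22.1% vs 10.5%), Committee C has the higher rate every time. Pooled: 39.4% vs 50.7% — Committee P has the higher rate overall. The two comparisons disagree.

yes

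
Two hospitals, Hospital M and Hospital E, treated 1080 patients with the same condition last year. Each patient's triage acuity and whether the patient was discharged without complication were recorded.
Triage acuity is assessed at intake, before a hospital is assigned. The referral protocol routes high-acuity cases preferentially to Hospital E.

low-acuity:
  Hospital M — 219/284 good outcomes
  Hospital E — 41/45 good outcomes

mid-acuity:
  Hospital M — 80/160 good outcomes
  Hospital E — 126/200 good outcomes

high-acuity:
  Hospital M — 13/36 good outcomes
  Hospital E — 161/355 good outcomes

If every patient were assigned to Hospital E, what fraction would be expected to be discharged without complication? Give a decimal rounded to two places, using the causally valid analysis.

Triage acuity differs across hospitals for reasons unrelated to any effect of the hospital itself, and it separately predicts the outcome — a classic confounder. We must compare within triage acuity levels.
Standardising Hospital E to the population triage acuity mix: 0.305·41/45 + 0.333·126/200 + 0.362·161/355 = 0.652.

0.65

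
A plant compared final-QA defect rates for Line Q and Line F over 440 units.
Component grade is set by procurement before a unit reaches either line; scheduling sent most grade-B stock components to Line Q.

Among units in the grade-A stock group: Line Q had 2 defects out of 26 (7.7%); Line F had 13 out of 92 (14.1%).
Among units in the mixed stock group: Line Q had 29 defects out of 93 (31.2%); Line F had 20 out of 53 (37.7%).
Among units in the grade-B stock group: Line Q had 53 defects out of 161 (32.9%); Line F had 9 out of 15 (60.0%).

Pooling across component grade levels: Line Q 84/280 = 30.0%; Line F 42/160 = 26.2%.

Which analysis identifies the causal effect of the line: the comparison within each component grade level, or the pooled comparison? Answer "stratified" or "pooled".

stratified

Nothing the line does changes component grade; the imbalance is an allocation artefact. With component grade also predicting the outcome, the pooled figure is confounded, and the within-stratum comparison is the causal one.
Within each level — grade-A stock: 7.7% vs 14.1%; mixed stock: 31.2% vs 37.7%; grade-B stock: 32.9% vs 60.0% — Line Q is lower every time.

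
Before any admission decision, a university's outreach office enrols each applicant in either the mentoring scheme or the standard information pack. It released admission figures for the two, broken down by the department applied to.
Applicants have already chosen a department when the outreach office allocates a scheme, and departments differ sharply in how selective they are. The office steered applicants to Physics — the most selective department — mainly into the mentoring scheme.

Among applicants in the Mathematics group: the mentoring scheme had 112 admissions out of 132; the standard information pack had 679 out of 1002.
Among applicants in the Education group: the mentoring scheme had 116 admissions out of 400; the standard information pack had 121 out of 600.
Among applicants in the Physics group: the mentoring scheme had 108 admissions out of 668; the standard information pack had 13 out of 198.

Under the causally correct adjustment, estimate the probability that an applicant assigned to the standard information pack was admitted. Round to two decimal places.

Nothing the outreach scheme does changes department; the imbalance is an allocation artefact. With department also predicting the outcome, the pooled figure is confounded, and the within-stratum comparison is the causal one.
Standardising the standard information pack to the population department mix: 0.378·679/1002 + 0.333·121/600 + 0.289·13/198 = 0.342.

0.34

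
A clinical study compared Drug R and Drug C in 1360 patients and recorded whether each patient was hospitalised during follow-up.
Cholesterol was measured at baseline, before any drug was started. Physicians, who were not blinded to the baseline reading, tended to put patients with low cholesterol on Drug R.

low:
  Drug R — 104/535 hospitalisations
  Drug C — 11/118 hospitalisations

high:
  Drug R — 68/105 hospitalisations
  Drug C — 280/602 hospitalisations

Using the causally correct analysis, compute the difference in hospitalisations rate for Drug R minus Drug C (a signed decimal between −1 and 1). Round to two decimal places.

Within every cholesterol level Drug C has the lower rate, yet pooled Drug R does — Simpson's reversal.
Cholesterol satisfies the back-door criterion: it is not a descendant of the drug, and it blocks the spurious path from drug to outcome. Adjusting for it (i.e., using the within-cholesterol rates) gives the causal effect.
Adjusting over the population distribution of cholesterol: 0.480·(0.194−0.093) + 0.520·(0.648−0.465) = +0.143.

+0.14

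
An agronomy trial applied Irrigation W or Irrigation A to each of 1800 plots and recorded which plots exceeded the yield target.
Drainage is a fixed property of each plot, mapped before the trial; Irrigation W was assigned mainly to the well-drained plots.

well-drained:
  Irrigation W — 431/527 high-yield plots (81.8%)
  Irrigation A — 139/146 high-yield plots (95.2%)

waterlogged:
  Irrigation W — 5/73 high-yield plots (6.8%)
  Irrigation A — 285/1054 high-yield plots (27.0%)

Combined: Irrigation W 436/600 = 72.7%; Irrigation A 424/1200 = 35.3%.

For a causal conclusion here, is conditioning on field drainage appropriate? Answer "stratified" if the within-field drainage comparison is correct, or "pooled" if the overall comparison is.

Since field drainage is a pre-existing factor (not a product of the irrigation) and it affects the outcome on its own, it is a confounder. The stratified rates, not the pooled rate, identify the causal effect.
Within each level — well-drained: 81.8% vs 95.2%; waterlogged: 6.8% vs 27.0% — Irrigation A is higher every time.

stratified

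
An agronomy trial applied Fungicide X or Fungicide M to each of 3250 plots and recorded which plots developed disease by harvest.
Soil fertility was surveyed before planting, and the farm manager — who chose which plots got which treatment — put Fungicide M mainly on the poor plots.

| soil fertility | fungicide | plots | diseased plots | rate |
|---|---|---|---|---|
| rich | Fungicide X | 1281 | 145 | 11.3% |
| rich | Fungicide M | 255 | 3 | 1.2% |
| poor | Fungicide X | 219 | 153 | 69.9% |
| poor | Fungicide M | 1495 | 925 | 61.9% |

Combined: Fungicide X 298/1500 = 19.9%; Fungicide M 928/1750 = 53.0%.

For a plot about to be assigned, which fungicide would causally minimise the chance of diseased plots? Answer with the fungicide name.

Soil fertility differs across fungicides for reasons unrelated to any effect of the fungicide itself, and it separately predicts the outcome — a classic confounder. We must compare within soil fertility levels.
Within each level — rich: 11.3% vs 1.2%; poor: 69.9% vs 61.9% — Fungicide M is lower every time.

Fungicide M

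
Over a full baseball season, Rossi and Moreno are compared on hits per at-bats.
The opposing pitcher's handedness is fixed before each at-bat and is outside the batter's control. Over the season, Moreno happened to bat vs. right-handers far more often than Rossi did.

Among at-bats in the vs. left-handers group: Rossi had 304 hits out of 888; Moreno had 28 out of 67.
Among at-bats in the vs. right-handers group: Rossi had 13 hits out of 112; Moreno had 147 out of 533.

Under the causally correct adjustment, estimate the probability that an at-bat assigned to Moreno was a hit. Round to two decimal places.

The imbalance in pitcher handedness arose from how at-bats were allocated, not from anything the player did; and pitcher handedness independently affects the outcome. The pooled gap is confounded — condition on pitcher handedness.
Standardising Moreno to the population pitcher handedness mix: 0.597·28/67 + 0.403·147/533 = 0.361.

0.36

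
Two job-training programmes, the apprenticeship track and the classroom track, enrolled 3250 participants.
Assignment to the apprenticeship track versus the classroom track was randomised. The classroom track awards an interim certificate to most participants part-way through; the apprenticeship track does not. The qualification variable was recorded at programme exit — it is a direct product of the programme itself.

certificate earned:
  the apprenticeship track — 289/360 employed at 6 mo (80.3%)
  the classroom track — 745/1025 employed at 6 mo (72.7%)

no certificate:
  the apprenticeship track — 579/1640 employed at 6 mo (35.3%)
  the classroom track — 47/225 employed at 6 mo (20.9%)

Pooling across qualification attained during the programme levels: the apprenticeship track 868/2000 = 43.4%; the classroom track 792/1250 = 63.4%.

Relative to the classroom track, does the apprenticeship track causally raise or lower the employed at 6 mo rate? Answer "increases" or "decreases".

Within every qualification attained during the programme level the apprenticeship track has the higher rate, yet pooled the classroom track does — Simpson's reversal.
Because the programme influences qualification attained during the programme, qualification attained during the programme is a post-treatment mediator, not a confounder. Stratifying on it would bias the estimate; the causal effect is the crude pooled difference.
Pooled: the apprenticeship track 43.4% vs the classroom track 63.4%; the classroom track is higher overall.

decreases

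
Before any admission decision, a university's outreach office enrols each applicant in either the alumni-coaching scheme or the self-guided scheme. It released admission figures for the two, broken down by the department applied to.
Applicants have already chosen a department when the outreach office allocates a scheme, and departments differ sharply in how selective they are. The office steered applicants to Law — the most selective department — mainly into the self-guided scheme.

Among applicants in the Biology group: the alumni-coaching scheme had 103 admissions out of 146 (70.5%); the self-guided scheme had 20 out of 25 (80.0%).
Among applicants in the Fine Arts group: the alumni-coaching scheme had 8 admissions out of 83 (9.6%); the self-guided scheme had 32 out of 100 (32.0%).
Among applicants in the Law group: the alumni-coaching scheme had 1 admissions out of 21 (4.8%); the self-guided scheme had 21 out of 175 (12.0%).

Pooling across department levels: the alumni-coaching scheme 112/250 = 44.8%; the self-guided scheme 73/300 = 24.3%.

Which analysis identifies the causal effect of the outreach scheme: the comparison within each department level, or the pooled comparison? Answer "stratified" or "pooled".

stratified

Nothing the outreach scheme does changes department; the imbalance is an allocation artefact. With department also predicting the outcome, the pooled figure is confounded, and the within-stratum comparison is the causal one.
Within each level — Biology: 70.5% vs 80.0%; Fine Arts: 9.6% vs 32.0%; Law: 4.8% vs 12.0% — the self-guided scheme is higher every time.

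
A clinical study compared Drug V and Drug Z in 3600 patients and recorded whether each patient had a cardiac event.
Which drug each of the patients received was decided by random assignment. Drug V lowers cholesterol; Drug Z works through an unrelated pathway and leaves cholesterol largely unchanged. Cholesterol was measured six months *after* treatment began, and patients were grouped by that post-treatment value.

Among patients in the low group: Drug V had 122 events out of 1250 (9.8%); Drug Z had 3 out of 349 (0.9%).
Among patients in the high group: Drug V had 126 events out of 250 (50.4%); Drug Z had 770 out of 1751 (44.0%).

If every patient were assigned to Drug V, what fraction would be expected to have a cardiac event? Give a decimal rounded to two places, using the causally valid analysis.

0.17

Drug Z is lower inside every cholesterol stratum but Drug V is lower in aggregate. Whether to stratify depends on how cholesterol relates to the drug.
Stratifying would compare drugs among patients the drugs themselves sorted into cholesterol groups — a form of selection on an intermediate. The unconditioned pooled rates give the total causal effect.
So P(outcome | do(Drug V)) is just the pooled rate for Drug V: 248/1500 = 0.165.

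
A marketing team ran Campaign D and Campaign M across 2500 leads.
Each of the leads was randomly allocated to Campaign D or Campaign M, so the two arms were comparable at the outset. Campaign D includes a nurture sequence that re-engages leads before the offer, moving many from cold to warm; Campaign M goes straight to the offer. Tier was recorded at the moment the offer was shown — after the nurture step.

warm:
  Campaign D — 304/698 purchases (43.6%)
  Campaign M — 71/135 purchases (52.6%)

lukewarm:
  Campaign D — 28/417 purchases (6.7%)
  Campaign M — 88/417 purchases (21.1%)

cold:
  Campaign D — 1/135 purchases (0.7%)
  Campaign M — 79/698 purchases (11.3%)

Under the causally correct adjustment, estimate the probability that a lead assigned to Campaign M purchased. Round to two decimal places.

0.19

Within every engagement tier level Campaign M has the higher rate, yet pooled Campaign D does — Simpson's reversal.
Because the campaign influences engagement tier, engagement tier is a post-treatment mediator, not a confounder. Stratifying on it would bias the estimate; the causal effect is the crude pooled difference.
So P(outcome | do(Campaign M)) is just the pooled rate for Campaign M: 238/1250 = 0.190.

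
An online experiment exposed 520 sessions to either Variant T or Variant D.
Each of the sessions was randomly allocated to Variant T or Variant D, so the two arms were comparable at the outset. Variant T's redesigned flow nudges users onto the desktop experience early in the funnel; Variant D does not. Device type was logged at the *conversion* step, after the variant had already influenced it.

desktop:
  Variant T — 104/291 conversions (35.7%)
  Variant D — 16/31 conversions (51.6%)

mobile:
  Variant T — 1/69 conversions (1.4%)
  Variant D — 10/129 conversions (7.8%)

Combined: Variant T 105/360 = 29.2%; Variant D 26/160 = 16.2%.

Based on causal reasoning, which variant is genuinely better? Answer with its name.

Variant T

Variant D is higher inside every device type stratum but Variant T is higher in aggregate. Whether to stratify depends on how device type relates to the variant.
Device type here is a post-treatment variable shaped by the variant; conditioning on it would introduce bias rather than remove it. The overall comparison is the causal one.
Pooled: Variant T 29.2% vs Variant D 16.2%; Variant T is higher overall.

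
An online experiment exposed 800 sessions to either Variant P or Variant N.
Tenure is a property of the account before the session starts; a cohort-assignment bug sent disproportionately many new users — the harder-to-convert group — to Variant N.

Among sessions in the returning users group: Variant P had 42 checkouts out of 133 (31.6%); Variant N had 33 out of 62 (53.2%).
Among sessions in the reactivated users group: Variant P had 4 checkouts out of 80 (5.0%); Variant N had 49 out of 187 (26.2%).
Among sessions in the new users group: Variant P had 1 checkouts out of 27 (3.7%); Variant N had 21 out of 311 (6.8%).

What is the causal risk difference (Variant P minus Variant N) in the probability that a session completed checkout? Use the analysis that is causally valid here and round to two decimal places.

-0.14

Since user tenure is a pre-existing factor (not a product of the variant) and it affects the outcome on its own, it is a confounder. The stratified rates, not the pooled rate, identify the causal effect.
Adjusting over the population distribution of user tenure: 0.244·(0.316−0.532) + 0.334·(0.050−0.262) + 0.422·(0.037−0.068) = -0.136.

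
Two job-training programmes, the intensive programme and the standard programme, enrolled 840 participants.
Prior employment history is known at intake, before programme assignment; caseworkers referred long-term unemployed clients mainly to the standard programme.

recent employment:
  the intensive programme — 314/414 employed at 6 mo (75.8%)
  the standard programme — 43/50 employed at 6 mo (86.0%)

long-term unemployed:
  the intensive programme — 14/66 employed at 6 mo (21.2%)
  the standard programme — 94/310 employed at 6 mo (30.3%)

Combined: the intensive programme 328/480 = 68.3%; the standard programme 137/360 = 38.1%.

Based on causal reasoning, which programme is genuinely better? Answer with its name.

Within every prior employment history level the standard programme has the higher rate, yet pooled the intensive programme does — Simpson's reversal.
The imbalance in prior employment history arose from how participants were allocated, not from anything the programme did; and prior employment history independently affects the outcome. The pooled gap is confounded — condition on prior employment history.
Within each level — recent employment: 75.8% vs 86.0%; long-term unemployed: 21.2% vs 30.3% — the standard programme is higher every time.

the standard programme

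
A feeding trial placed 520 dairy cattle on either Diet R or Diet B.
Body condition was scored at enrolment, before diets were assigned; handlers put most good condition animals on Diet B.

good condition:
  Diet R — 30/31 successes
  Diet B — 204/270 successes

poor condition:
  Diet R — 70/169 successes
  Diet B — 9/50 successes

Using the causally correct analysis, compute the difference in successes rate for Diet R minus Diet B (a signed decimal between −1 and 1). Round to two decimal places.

+0.22

The stratified and pooled comparisons disagree (Diet R wins within each starting body condition; Diet B wins overall), so the answer turns on the causal role of starting body condition.
Since starting body condition is a pre-existing factor (not a product of the diet) and it affects the outcome on its own, it is a confounder. The stratified rates, not the pooled rate, identify the causal effect.
Adjusting over the population distribution of starting body condition: 0.579·(0.968−0.756) + 0.421·(0.414−0.180) = +0.221.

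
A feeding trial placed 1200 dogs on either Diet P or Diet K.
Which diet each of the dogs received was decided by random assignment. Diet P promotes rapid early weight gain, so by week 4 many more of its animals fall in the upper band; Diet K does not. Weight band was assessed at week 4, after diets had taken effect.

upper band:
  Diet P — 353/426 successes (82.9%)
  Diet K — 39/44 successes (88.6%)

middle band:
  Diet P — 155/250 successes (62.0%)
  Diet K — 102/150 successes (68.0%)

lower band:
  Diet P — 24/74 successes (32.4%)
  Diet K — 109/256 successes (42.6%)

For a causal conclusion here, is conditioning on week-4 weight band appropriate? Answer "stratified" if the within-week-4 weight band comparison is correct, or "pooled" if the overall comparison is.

pooled

Within every week-4 weight band level Diet K has the higher rate, yet pooled Diet P does — Simpson's reversal.
The distribution of week-4 weight band is itself part of what the diet does — it is an intermediate outcome. Holding it fixed would remove that part of the effect; the total effect is the pooled difference.
Pooled: Diet P 70.9% vs Diet K 55.6%; Diet P is higher overall.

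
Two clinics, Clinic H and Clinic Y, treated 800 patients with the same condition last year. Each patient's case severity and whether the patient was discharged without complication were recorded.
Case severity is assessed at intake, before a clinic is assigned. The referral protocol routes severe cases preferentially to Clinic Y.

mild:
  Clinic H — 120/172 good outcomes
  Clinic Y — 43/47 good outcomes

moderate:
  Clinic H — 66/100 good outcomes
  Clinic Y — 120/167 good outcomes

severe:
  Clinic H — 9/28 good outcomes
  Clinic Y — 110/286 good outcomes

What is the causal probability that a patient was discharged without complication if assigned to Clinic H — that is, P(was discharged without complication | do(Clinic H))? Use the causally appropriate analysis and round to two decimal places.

Case severity differs across clinics for reasons unrelated to any effect of the clinic itself, and it separately predicts the outcome — a classic confounder. We must compare within case severity levels.
Standardising Clinic H to the population case severity mix: 0.274·120/172 + 0.334·66/100 + 0.393·9/28 = 0.537.

0.54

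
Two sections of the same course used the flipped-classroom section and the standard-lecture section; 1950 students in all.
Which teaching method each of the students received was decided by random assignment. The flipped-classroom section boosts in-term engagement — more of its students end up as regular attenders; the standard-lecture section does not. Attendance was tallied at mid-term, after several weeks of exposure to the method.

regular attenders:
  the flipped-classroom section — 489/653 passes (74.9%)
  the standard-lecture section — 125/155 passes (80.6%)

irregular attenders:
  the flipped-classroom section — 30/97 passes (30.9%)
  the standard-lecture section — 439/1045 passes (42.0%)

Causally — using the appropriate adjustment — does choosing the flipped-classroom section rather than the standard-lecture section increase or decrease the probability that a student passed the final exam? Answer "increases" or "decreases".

The distribution of mid-term attendance is itself part of what the teaching method does — it is an intermediate outcome. Holding it fixed would remove that part of the effect; the total effect is the pooled difference.
Pooled: the flipped-classroom section 69.2% vs the standard-lecture section 47.0%; the flipped-classroom section is higher overall.

increases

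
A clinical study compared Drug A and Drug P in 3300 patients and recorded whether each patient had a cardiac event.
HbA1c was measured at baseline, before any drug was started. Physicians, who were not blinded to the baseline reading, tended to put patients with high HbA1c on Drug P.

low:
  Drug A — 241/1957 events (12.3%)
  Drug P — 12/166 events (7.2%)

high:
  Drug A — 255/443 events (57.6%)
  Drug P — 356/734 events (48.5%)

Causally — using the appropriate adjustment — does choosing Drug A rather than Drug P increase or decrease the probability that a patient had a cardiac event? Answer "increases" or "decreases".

increases

The HbA1c-specific comparison favours Drug P throughout, but the pooled figures favour Drug A. The question is whether to condition on HbA1c.
Nothing the drug does changes HbA1c; the imbalance is an allocation artefact. With HbA1c also predicting the outcome, the pooled figure is confounded, and the within-stratum comparison is the causal one.
Within each level — low: 12.3% vs 7.2%; high: 57.6% vs 48.5% — Drug P is lower every time.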